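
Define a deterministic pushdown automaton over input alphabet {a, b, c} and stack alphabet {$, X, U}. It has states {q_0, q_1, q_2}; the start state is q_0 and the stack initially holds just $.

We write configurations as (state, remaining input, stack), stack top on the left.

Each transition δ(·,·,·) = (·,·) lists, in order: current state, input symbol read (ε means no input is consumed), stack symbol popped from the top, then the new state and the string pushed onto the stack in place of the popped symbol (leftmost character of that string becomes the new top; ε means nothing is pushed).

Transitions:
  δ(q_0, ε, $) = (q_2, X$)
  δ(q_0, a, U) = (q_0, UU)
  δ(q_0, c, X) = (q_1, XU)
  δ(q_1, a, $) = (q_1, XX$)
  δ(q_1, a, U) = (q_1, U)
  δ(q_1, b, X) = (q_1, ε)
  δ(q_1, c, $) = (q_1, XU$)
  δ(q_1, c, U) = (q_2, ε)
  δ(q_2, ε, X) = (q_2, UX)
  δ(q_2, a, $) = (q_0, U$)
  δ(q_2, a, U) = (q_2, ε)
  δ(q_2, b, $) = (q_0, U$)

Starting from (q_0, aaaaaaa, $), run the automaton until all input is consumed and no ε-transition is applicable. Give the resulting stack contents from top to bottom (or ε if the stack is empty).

(q_0, aaaaaaa, $)
  ε-move, top $: go to q_2, push X$ → (q_2, aaaaaaa, X$)
  ε-move, top X: go to q_2, push UX → (q_2, aaaaaaa, UX$)
  read a, top U: go to q_2, push ε → (q_2, aaaaaa, X$)
  ε-move, top X: go to q_2, push UX → (q_2, aaaaaa, UX$)
  read a, top U: go to q_2, push ε → (q_2, aaaaa, X$)
  ε-move, top X: go to q_2, push UX → (q_2, aaaaa, UX$)
  read a, top U: go to q_2, push ε → (q_2, aaaa, X$)
  ε-move, top X: go to q_2, push UX → (q_2, aaaa, UX$)
  read a, top U: go to q_2, push ε → (q_2, aaa, X$)
  ε-move, top X: go to q_2, push UX → (q_2, aaa, UX$)
  read a, top U: go to q_2, push ε → (q_2, aa, X$)
  ε-move, top X: go to q_2, push UX → (q_2, aa, UX$)
  read a, top U: go to q_2, push ε → (q_2, a, X$)
  ε-move, top X: go to q_2, push UX → (q_2, a, UX$)
  read a, top U: go to q_2, push ε → (q_2, ε, X$)
  ε-move, top X: go to q_2, push UX → (q_2, ε, UX$)
All input consumed in state q_2 with stack UX$.

UX$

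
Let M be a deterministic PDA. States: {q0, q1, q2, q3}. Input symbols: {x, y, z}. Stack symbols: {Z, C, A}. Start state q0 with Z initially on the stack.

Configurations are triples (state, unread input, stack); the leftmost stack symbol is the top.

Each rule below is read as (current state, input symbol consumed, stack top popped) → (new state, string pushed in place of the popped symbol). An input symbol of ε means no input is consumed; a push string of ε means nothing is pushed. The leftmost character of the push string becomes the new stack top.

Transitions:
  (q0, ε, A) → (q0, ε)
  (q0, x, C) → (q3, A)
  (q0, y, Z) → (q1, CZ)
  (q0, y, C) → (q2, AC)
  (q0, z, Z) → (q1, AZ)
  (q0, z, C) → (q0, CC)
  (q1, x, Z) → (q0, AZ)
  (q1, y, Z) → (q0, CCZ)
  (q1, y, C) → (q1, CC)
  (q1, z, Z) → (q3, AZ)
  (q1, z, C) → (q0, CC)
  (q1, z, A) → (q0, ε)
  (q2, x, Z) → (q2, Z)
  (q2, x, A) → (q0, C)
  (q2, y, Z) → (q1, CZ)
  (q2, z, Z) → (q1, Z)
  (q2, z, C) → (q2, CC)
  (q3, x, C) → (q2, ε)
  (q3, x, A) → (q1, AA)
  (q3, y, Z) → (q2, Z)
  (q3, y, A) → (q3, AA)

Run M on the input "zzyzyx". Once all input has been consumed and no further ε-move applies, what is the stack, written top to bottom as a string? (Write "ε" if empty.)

CCCZ

(q0, zzyzyx, Z) ⊢ (q1, zyzyx, AZ) ⊢ (q0, yzyx, Z) ⊢ (q1, zyx, CZ) ⊢ (q0, yx, CCZ) ⊢ (q2, x, ACCZ) ⊢ (q0, ε, CCCZ)
All input consumed in state q0 with stack CCCZ.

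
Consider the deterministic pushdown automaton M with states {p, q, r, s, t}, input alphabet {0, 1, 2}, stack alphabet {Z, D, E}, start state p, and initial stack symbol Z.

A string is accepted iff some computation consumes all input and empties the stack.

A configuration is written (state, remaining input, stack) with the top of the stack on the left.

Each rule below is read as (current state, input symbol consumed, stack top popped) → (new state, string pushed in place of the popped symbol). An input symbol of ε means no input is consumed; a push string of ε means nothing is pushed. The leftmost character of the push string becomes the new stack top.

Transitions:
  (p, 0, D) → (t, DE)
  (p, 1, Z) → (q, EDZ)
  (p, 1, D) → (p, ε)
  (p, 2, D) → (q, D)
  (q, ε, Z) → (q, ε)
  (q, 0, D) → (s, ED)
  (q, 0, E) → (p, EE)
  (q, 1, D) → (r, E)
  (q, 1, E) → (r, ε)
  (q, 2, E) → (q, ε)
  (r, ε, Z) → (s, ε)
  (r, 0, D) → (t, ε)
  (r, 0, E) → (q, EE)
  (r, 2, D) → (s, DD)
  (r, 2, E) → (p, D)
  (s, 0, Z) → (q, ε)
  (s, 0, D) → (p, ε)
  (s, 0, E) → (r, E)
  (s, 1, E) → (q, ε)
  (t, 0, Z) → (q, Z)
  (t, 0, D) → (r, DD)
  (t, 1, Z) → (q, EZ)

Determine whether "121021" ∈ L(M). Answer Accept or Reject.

Accept

(p, 121021, Z)
  read 1, top Z: go to q, push EDZ → (q, 21021, EDZ)
  read 2, top E: go to q, push ε → (q, 1021, DZ)
  read 1, top D: go to r, push E → (r, 021, EZ)
  read 0, top E: go to q, push EE → (q, 21, EEZ)
  read 2, top E: go to q, push ε → (q, 1, EZ)
  read 1, top E: go to r, push ε → (r, ε, Z)
  ε-move, top Z: go to s, push ε → (s, ε, ε)
All input consumed and the stack is empty.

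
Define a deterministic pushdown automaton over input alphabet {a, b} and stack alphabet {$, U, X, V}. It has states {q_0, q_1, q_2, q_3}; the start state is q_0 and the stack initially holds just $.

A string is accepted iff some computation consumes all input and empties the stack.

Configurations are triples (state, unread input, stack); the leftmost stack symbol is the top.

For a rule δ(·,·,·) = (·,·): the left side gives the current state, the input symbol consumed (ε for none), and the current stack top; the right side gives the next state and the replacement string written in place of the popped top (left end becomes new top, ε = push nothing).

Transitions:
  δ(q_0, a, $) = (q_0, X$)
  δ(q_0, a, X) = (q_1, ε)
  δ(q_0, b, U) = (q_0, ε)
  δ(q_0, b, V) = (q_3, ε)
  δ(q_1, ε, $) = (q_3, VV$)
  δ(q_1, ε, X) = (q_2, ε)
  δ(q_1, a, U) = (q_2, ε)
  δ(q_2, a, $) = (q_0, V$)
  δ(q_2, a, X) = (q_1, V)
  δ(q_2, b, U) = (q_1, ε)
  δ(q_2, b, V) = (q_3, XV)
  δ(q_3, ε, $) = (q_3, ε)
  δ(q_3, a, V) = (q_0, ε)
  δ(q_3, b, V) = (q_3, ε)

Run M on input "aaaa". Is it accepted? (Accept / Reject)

Reject

(q_0, aaaa, $) ⊢ (q_0, aaa, X$) ⊢ (q_1, aa, $) ⊢ (q_3, aa, VV$) ⊢ (q_0, a, V$)
No transition applies at (q_0, a, V$); input not fully consumed.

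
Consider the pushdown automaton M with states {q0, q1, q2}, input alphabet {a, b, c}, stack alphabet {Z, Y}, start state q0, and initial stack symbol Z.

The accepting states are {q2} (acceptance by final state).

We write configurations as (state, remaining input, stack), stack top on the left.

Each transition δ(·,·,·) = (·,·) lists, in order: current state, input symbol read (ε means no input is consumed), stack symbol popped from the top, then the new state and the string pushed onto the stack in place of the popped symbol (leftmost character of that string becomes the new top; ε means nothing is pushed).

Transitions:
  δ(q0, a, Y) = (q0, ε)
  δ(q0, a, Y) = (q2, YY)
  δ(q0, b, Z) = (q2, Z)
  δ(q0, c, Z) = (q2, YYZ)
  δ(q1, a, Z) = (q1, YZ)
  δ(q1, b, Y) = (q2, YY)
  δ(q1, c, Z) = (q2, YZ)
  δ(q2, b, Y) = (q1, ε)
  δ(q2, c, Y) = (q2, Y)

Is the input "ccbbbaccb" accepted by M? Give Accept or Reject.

No computation consumes all input and reaches a final state.

Reject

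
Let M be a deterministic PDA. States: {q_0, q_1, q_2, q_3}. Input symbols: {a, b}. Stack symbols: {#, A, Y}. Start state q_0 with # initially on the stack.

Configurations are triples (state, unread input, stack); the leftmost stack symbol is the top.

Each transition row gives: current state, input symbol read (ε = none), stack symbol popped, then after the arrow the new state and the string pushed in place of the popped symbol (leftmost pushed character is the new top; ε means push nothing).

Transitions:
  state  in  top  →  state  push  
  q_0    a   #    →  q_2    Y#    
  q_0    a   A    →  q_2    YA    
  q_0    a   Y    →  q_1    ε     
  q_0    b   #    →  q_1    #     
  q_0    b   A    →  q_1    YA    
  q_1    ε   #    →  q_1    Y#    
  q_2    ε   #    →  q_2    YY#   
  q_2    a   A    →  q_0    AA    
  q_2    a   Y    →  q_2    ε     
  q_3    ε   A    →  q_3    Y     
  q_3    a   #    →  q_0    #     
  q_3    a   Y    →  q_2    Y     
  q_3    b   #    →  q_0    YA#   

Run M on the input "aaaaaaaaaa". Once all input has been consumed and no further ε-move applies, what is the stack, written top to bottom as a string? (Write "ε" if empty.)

(q_0, aaaaaaaaaa, #)
  read a, top #: go to q_2, push Y# → (q_2, aaaaaaaaa, Y#)
  read a, top Y: go to q_2, push ε → (q_2, aaaaaaaa, #)
  ε-move, top #: go to q_2, push YY# → (q_2, aaaaaaaa, YY#)
  read a, top Y: go to q_2, push ε → (q_2, aaaaaaa, Y#)
  read a, top Y: go to q_2, push ε → (q_2, aaaaaa, #)
  ε-move, top #: go to q_2, push YY# → (q_2, aaaaaa, YY#)
  read a, top Y: go to q_2, push ε → (q_2, aaaaa, Y#)
  read a, top Y: go to q_2, push ε → (q_2, aaaa, #)
  ε-move, top #: go to q_2, push YY# → (q_2, aaaa, YY#)
  read a, top Y: go to q_2, push ε → (q_2, aaa, Y#)
  read a, top Y: go to q_2, push ε → (q_2, aa, #)
  ε-move, top #: go to q_2, push YY# → (q_2, aa, YY#)
  read a, top Y: go to q_2, push ε → (q_2, a, Y#)
  read a, top Y: go to q_2, push ε → (q_2, ε, #)
  ε-move, top #: go to q_2, push YY# → (q_2, ε, YY#)
All input consumed in state q_2 with stack YY#.

YY#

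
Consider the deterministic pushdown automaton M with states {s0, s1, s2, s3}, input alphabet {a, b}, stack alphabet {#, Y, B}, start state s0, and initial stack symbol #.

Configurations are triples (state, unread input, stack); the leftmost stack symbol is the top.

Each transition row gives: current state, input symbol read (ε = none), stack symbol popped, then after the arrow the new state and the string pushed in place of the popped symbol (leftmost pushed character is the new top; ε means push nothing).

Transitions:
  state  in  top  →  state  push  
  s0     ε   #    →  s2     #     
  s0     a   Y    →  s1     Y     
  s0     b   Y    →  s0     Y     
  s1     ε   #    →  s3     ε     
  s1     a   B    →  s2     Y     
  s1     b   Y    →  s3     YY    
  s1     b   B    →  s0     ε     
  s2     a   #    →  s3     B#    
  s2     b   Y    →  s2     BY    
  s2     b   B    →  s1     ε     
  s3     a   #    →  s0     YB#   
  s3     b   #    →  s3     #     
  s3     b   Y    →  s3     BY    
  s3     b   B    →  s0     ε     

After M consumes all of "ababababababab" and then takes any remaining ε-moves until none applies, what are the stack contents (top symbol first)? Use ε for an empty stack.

#

(s0, ababababababab, #)
  ε-move, top #: go to s2, push # → (s2, ababababababab, #)
  read a, top #: go to s3, push B# → (s3, babababababab, B#)
  read b, top B: go to s0, push ε → (s0, abababababab, #)
  ε-move, top #: go to s2, push # → (s2, abababababab, #)
  read a, top #: go to s3, push B# → (s3, bababababab, B#)
  read b, top B: go to s0, push ε → (s0, ababababab, #)
  ε-move, top #: go to s2, push # → (s2, ababababab, #)
  read a, top #: go to s3, push B# → (s3, babababab, B#)
  read b, top B: go to s0, push ε → (s0, abababab, #)
  ε-move, top #: go to s2, push # → (s2, abababab, #)
  read a, top #: go to s3, push B# → (s3, bababab, B#)
  read b, top B: go to s0, push ε → (s0, ababab, #)
  ε-move, top #: go to s2, push # → (s2, ababab, #)
  read a, top #: go to s3, push B# → (s3, babab, B#)
  read b, top B: go to s0, push ε → (s0, abab, #)
  ε-move, top #: go to s2, push # → (s2, abab, #)
  read a, top #: go to s3, push B# → (s3, bab, B#)
  read b, top B: go to s0, push ε → (s0, ab, #)
  ε-move, top #: go to s2, push # → (s2, ab, #)
  read a, top #: go to s3, push B# → (s3, b, B#)
  read b, top B: go to s0, push ε → (s0, ε, #)
  ε-move, top #: go to s2, push # → (s2, ε, #)
All input consumed in state s2 with stack #.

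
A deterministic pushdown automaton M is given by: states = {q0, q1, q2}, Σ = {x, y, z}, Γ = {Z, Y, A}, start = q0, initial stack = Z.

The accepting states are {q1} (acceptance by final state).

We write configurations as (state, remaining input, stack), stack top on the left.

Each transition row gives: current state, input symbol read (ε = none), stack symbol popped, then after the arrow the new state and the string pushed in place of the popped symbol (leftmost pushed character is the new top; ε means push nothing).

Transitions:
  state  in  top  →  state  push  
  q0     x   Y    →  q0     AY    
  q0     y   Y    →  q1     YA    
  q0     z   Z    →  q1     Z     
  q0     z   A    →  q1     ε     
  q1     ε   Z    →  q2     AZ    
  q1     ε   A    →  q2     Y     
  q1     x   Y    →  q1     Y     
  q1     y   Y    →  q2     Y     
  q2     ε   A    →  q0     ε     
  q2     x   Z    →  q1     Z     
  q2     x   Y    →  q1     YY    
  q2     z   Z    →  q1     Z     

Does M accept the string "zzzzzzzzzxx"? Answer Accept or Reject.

Reject

(q0, zzzzzzzzzxx, Z) ⊢ (q1, zzzzzzzzxx, Z) ⊢ (q2, zzzzzzzzxx, AZ) ⊢ (q0, zzzzzzzzxx, Z) ⊢ (q1, zzzzzzzxx, Z) ⊢ (q2, zzzzzzzxx, AZ) ⊢ (q0, zzzzzzzxx, Z) ⊢ (q1, zzzzzzxx, Z) ⊢ (q2, zzzzzzxx, AZ) ⊢ (q0, zzzzzzxx, Z) ⊢ (q1, zzzzzxx, Z) ⊢ (q2, zzzzzxx, AZ) ⊢ (q0, zzzzzxx, Z) ⊢ (q1, zzzzxx, Z) ⊢ (q2, zzzzxx, AZ) ⊢ (q0, zzzzxx, Z) ⊢ (q1, zzzxx, Z) ⊢ (q2, zzzxx, AZ) ⊢ (q0, zzzxx, Z) ⊢ (q1, zzxx, Z) ⊢ (q2, zzxx, AZ) ⊢ (q0, zzxx, Z) ⊢ (q1, zxx, Z) ⊢ (q2, zxx, AZ) ⊢ (q0, zxx, Z) ⊢ (q1, xx, Z) ⊢ (q2, xx, AZ) ⊢ (q0, xx, Z)
No transition applies at (q0, xx, Z); input not fully consumed.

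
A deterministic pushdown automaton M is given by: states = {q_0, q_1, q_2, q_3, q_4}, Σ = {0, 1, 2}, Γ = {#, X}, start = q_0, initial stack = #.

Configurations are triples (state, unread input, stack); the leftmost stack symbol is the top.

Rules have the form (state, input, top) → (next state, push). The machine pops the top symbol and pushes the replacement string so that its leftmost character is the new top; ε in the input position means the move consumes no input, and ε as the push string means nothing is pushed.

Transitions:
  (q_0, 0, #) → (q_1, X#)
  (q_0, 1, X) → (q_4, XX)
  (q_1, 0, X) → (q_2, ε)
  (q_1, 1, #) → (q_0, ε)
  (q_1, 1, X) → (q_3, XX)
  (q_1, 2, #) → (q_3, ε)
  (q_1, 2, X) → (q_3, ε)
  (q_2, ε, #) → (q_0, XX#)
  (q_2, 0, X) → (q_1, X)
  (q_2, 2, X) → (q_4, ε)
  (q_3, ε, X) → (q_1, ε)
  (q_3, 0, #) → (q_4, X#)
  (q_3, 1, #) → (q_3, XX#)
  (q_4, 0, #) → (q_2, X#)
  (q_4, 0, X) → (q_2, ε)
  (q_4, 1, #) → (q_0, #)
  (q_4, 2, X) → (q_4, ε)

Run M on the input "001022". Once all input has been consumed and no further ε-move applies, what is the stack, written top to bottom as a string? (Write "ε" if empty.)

#

(q_0, 001022, #)
  read 0, top #: go to q_1, push X# → (q_1, 01022, X#)
  read 0, top X: go to q_2, push ε → (q_2, 1022, #)
  ε-move, top #: go to q_0, push XX# → (q_0, 1022, XX#)
  read 1, top X: go to q_4, push XX → (q_4, 022, XXX#)
  read 0, top X: go to q_2, push ε → (q_2, 22, XX#)
  read 2, top X: go to q_4, push ε → (q_4, 2, X#)
  read 2, top X: go to q_4, push ε → (q_4, ε, #)
All input consumed in state q_4 with stack #.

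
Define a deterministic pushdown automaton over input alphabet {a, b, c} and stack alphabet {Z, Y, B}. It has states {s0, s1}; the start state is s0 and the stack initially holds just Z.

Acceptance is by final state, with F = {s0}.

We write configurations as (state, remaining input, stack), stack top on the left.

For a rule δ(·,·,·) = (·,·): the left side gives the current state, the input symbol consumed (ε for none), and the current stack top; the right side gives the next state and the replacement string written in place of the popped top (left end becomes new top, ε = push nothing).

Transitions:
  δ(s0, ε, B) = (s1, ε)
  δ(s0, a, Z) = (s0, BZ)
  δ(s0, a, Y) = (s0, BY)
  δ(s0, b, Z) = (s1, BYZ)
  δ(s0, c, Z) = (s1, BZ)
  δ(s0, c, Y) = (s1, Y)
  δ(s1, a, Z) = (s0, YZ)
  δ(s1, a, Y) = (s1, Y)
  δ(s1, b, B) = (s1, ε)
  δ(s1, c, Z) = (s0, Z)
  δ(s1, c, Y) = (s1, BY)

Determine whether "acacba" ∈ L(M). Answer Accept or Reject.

(s0, acacba, Z)
  read a, top Z: go to s0, push BZ → (s0, cacba, BZ)
  ε-move, top B: go to s1, push ε → (s1, cacba, Z)
  read c, top Z: go to s0, push Z → (s0, acba, Z)
  read a, top Z: go to s0, push BZ → (s0, cba, BZ)
  ε-move, top B: go to s1, push ε → (s1, cba, Z)
  read c, top Z: go to s0, push Z → (s0, ba, Z)
  read b, top Z: go to s1, push BYZ → (s1, a, BYZ)
No transition applies at (s1, a, BYZ); input not fully consumed.

Reject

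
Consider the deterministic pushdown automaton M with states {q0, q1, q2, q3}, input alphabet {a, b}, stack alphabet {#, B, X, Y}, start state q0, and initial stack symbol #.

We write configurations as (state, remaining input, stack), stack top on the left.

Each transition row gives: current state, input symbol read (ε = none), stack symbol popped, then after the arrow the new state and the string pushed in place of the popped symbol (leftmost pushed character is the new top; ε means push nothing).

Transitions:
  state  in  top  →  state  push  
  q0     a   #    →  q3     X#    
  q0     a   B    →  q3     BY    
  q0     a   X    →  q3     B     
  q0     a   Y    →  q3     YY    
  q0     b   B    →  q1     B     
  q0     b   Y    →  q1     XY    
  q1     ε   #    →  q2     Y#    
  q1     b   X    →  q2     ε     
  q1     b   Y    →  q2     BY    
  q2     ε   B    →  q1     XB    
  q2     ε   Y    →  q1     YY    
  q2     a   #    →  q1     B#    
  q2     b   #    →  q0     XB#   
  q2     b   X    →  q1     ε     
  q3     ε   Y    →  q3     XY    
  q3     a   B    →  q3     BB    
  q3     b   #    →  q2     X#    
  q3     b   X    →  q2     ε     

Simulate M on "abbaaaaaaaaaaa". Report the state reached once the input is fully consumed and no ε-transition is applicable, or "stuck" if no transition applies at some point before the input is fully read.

(q0, abbaaaaaaaaaaa, #)
  read a, top #: go to q3, push X# → (q3, bbaaaaaaaaaaa, X#)
  read b, top X: go to q2, push ε → (q2, baaaaaaaaaaa, #)
  read b, top #: go to q0, push XB# → (q0, aaaaaaaaaaa, XB#)
  read a, top X: go to q3, push B → (q3, aaaaaaaaaa, BB#)
  read a, top B: go to q3, push BB → (q3, aaaaaaaaa, BBB#)
  read a, top B: go to q3, push BB → (q3, aaaaaaaa, BBBB#)
  read a, top B: go to q3, push BB → (q3, aaaaaaa, BBBBB#)
  read a, top B: go to q3, push BB → (q3, aaaaaa, BBBBBB#)
  read a, top B: go to q3, push BB → (q3, aaaaa, BBBBBBB#)
  read a, top B: go to q3, push BB → (q3, aaaa, BBBBBBBB#)
  read a, top B: go to q3, push BB → (q3, aaa, BBBBBBBBB#)
  read a, top B: go to q3, push BB → (q3, aa, BBBBBBBBBB#)
  read a, top B: go to q3, push BB → (q3, a, BBBBBBBBBBB#)
  read a, top B: go to q3, push BB → (q3, ε, BBBBBBBBBBBB#)
All input consumed; M is in state q3.

q3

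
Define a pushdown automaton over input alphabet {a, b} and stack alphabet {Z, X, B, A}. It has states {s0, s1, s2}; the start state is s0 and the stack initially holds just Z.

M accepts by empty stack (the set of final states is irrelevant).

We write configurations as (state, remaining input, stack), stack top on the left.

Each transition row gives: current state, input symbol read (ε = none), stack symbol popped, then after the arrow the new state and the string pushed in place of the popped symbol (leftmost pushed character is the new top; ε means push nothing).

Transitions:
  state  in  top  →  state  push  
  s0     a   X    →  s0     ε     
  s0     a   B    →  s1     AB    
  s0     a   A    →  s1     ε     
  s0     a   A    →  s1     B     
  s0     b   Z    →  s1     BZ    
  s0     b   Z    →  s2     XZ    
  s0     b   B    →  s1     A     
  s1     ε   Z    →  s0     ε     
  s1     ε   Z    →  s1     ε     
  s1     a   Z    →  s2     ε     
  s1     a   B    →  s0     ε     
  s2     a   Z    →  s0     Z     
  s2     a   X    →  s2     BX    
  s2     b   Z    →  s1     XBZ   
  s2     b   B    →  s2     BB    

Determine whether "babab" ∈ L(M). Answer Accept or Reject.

Reject

No computation consumes all input and empties the stack.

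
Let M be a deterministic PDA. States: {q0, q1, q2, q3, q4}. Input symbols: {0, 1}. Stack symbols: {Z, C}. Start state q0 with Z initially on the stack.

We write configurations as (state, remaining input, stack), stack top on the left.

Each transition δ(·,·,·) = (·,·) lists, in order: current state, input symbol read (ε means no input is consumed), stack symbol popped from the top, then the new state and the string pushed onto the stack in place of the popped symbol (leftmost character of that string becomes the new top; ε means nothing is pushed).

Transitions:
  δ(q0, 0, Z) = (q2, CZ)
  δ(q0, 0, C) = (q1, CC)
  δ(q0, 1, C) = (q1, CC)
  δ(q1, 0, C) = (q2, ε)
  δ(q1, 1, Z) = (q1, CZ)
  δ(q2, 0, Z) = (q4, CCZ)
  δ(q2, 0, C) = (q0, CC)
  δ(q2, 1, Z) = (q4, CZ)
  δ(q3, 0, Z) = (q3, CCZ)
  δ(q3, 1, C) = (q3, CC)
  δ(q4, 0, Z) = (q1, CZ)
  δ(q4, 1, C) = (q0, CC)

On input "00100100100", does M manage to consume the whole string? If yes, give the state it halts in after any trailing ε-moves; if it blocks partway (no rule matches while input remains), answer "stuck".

(q0, 00100100100, Z) ⊢ (q2, 0100100100, CZ) ⊢ (q0, 100100100, CCZ) ⊢ (q1, 00100100, CCCZ) ⊢ (q2, 0100100, CCZ) ⊢ (q0, 100100, CCCZ) ⊢ (q1, 00100, CCCCZ) ⊢ (q2, 0100, CCCZ) ⊢ (q0, 100, CCCCZ) ⊢ (q1, 00, CCCCCZ) ⊢ (q2, 0, CCCCZ) ⊢ (q0, ε, CCCCCZ)
All input consumed; M is in state q0.

q0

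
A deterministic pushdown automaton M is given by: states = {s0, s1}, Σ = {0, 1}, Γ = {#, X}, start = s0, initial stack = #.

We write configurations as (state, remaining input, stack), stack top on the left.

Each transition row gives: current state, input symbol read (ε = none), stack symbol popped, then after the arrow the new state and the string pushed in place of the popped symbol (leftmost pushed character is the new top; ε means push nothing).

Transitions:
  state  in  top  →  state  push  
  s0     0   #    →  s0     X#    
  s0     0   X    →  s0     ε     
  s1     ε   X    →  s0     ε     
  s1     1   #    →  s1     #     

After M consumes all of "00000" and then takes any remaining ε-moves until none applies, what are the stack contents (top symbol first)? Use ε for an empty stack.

(s0, 00000, #) ⊢ (s0, 0000, X#) ⊢ (s0, 000, #) ⊢ (s0, 00, X#) ⊢ (s0, 0, #) ⊢ (s0, ε, X#)
All input consumed in state s0 with stack X#.

X#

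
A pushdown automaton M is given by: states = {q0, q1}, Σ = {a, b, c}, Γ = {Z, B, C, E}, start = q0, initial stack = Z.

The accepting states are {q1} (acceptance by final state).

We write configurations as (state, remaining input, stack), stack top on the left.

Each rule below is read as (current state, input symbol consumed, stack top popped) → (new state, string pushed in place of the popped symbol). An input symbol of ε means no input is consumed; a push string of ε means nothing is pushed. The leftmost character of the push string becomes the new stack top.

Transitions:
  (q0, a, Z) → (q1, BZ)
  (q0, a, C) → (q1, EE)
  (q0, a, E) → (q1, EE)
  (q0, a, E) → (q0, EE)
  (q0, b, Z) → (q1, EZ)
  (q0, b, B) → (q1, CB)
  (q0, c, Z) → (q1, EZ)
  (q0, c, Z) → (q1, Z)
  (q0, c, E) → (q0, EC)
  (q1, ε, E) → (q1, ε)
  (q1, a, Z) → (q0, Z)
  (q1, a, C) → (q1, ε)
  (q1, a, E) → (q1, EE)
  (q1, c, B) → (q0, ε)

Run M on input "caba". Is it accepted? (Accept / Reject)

One accepting computation: (q0, caba, Z) ⊢ (q1, aba, Z) ⊢ (q0, ba, Z) ⊢ (q1, a, EZ) ⊢ (q1, ε, EEZ)
All input consumed and state q1 ∈ F.

Accept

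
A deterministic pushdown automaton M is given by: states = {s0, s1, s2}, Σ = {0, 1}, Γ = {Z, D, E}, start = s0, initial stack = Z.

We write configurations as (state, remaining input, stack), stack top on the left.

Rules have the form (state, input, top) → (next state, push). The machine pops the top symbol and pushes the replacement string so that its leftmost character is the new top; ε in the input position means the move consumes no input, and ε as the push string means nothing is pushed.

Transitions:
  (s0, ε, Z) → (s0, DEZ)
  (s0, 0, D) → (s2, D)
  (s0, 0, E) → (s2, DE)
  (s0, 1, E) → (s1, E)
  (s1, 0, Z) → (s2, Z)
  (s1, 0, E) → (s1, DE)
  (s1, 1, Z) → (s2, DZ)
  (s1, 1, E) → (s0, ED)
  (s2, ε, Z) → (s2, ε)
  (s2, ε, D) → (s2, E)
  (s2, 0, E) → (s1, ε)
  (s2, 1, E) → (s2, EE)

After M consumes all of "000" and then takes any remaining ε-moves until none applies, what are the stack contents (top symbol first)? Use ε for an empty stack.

(s0, 000, Z)
  ε-move, top Z: go to s0, push DEZ → (s0, 000, DEZ)
  read 0, top D: go to s2, push D → (s2, 00, DEZ)
  ε-move, top D: go to s2, push E → (s2, 00, EEZ)
  read 0, top E: go to s1, push ε → (s1, 0, EZ)
  read 0, top E: go to s1, push DE → (s1, ε, DEZ)
All input consumed in state s1 with stack DEZ.

DEZ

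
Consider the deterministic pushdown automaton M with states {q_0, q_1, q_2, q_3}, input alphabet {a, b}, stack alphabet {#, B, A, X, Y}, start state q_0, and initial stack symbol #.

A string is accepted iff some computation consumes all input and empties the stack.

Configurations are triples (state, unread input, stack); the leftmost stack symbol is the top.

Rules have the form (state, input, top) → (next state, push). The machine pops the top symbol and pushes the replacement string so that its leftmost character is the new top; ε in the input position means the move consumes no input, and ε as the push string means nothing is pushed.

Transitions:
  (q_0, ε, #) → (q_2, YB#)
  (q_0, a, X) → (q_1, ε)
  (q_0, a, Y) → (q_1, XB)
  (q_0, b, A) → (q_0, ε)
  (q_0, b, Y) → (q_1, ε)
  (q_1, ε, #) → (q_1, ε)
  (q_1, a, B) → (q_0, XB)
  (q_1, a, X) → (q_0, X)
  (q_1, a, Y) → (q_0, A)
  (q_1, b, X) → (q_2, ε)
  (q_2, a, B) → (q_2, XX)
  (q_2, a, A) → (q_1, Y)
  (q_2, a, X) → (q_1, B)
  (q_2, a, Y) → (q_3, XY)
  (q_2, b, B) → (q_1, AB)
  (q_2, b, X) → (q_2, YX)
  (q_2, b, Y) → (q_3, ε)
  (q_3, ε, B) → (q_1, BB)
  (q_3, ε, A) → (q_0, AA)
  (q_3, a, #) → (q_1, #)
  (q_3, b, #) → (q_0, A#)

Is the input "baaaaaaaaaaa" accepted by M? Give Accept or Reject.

Reject

(q_0, baaaaaaaaaaa, #) ⊢ (q_2, baaaaaaaaaaa, YB#) ⊢ (q_3, aaaaaaaaaaa, B#) ⊢ (q_1, aaaaaaaaaaa, BB#) ⊢ (q_0, aaaaaaaaaa, XBB#) ⊢ (q_1, aaaaaaaaa, BB#) ⊢ (q_0, aaaaaaaa, XBB#) ⊢ (q_1, aaaaaaa, BB#) ⊢ (q_0, aaaaaa, XBB#) ⊢ (q_1, aaaaa, BB#) ⊢ (q_0, aaaa, XBB#) ⊢ (q_1, aaa, BB#) ⊢ (q_0, aa, XBB#) ⊢ (q_1, a, BB#) ⊢ (q_0, ε, XBB#)
All input consumed; stack is XBB#, not empty, and no further ε-move applies.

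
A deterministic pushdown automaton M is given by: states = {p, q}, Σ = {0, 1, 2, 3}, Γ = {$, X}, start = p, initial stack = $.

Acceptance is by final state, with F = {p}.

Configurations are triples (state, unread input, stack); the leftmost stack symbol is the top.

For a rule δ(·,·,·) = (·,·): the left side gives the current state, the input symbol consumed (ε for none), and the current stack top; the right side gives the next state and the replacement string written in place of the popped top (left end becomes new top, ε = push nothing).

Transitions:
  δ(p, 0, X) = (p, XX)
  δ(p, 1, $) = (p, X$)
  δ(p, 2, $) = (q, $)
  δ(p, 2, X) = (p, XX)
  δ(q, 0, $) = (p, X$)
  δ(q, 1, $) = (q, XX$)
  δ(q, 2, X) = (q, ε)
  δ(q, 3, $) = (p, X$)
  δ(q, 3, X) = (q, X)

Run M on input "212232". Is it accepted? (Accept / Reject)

Accept

(p, 212232, $)
  read 2, top $: go to q, push $ → (q, 12232, $)
  read 1, top $: go to q, push XX$ → (q, 2232, XX$)
  read 2, top X: go to q, push ε → (q, 232, X$)
  read 2, top X: go to q, push ε → (q, 32, $)
  read 3, top $: go to p, push X$ → (p, 2, X$)
  read 2, top X: go to p, push XX → (p, ε, XX$)
All input consumed; state p ∈ F.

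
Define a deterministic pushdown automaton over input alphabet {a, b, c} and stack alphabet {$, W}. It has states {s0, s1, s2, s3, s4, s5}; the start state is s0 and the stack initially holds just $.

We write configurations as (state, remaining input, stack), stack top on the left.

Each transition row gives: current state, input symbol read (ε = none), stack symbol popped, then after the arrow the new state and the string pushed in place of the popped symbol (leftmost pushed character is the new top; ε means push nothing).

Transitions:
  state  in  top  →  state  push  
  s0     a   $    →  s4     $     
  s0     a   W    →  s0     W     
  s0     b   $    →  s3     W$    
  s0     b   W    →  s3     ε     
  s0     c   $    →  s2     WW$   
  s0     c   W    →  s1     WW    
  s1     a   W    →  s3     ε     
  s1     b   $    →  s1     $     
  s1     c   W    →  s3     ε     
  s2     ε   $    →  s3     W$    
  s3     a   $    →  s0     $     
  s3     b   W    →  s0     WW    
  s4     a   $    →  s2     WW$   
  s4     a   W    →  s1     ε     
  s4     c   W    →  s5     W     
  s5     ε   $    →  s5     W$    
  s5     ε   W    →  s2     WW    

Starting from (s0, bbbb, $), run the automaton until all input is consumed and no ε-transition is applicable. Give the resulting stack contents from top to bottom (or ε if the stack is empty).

(s0, bbbb, $)
  read b, top $: go to s3, push W$ → (s3, bbb, W$)
  read b, top W: go to s0, push WW → (s0, bb, WW$)
  read b, top W: go to s3, push ε → (s3, b, W$)
  read b, top W: go to s0, push WW → (s0, ε, WW$)
All input consumed in state s0 with stack WW$.

WW$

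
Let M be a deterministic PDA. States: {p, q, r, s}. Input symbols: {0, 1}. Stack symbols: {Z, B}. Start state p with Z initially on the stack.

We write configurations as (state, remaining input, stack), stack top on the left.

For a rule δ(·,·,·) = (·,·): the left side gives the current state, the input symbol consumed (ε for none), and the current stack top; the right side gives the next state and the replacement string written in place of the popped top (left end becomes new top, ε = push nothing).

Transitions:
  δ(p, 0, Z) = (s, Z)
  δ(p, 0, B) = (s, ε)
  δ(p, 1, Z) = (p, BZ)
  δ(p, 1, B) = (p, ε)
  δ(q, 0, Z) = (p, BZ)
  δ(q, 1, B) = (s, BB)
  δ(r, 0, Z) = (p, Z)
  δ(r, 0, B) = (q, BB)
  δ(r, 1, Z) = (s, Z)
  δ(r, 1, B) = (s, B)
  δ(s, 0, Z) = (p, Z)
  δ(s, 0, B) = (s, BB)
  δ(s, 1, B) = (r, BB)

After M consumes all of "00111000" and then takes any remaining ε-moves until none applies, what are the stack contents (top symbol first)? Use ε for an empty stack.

Z

(p, 00111000, Z) ⊢ (s, 0111000, Z) ⊢ (p, 111000, Z) ⊢ (p, 11000, BZ) ⊢ (p, 1000, Z) ⊢ (p, 000, BZ) ⊢ (s, 00, Z) ⊢ (p, 0, Z) ⊢ (s, ε, Z)
All input consumed in state s with stack Z.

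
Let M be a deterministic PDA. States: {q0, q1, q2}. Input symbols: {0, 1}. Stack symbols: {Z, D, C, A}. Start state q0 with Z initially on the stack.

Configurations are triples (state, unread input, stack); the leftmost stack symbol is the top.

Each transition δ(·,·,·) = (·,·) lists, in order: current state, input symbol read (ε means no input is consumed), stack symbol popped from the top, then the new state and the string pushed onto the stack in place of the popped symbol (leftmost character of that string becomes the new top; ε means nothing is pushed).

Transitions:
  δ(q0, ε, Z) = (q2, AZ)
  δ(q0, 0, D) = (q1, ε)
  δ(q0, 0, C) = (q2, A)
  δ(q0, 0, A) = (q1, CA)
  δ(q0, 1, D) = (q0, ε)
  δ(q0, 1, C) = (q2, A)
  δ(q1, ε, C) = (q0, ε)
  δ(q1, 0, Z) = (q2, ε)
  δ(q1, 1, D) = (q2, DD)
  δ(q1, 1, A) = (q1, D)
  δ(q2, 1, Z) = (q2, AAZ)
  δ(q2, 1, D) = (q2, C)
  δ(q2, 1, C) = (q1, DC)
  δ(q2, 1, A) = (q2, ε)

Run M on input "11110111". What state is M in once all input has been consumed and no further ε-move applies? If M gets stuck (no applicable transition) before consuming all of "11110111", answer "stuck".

(q0, 11110111, Z)
  ε-move, top Z: go to q2, push AZ → (q2, 11110111, AZ)
  read 1, top A: go to q2, push ε → (q2, 1110111, Z)
  read 1, top Z: go to q2, push AAZ → (q2, 110111, AAZ)
  read 1, top A: go to q2, push ε → (q2, 10111, AZ)
  read 1, top A: go to q2, push ε → (q2, 0111, Z)
No transition for (q2, 0, top Z); M blocks with input 0111 remaining.

stuck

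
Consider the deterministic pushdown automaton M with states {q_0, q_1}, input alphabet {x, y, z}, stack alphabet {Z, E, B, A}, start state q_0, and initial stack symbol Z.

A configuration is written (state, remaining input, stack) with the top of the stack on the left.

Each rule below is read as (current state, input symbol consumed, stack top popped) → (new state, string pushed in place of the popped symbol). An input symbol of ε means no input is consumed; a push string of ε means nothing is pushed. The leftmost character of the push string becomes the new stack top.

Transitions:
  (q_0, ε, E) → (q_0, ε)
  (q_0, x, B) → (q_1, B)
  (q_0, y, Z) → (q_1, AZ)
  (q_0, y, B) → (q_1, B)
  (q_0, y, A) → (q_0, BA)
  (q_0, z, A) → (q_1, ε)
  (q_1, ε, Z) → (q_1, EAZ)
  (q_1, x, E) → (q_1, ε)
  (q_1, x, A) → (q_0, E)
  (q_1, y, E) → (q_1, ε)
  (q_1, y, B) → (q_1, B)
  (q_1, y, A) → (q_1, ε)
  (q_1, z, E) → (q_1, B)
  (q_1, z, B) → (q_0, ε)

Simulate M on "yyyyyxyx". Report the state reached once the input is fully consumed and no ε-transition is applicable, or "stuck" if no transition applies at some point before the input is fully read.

(q_0, yyyyyxyx, Z)
  read y, top Z: go to q_1, push AZ → (q_1, yyyyxyx, AZ)
  read y, top A: go to q_1, push ε → (q_1, yyyxyx, Z)
  ε-move, top Z: go to q_1, push EAZ → (q_1, yyyxyx, EAZ)
  read y, top E: go to q_1, push ε → (q_1, yyxyx, AZ)
  read y, top A: go to q_1, push ε → (q_1, yxyx, Z)
  ε-move, top Z: go to q_1, push EAZ → (q_1, yxyx, EAZ)
  read y, top E: go to q_1, push ε → (q_1, xyx, AZ)
  read x, top A: go to q_0, push E → (q_0, yx, EZ)
  ε-move, top E: go to q_0, push ε → (q_0, yx, Z)
  read y, top Z: go to q_1, push AZ → (q_1, x, AZ)
  read x, top A: go to q_0, push E → (q_0, ε, EZ)
  ε-move, top E: go to q_0, push ε → (q_0, ε, Z)
All input consumed; M is in state q_0.

q_0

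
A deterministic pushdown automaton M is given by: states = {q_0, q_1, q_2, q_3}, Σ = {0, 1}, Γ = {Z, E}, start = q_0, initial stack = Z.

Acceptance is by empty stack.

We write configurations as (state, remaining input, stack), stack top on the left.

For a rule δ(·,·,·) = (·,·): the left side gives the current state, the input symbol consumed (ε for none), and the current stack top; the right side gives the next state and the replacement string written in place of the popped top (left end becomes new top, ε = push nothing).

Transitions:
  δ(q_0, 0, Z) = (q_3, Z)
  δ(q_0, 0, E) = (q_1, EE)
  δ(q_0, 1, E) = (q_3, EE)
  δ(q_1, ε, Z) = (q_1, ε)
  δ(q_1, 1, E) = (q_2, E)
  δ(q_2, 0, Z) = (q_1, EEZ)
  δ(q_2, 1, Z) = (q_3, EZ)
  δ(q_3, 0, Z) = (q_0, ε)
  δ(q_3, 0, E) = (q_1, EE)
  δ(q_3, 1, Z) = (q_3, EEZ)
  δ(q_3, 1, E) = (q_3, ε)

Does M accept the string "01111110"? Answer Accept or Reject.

(q_0, 01111110, Z) ⊢ (q_3, 1111110, Z) ⊢ (q_3, 111110, EEZ) ⊢ (q_3, 11110, EZ) ⊢ (q_3, 1110, Z) ⊢ (q_3, 110, EEZ) ⊢ (q_3, 10, EZ) ⊢ (q_3, 0, Z) ⊢ (q_0, ε, ε)
All input consumed and the stack is empty.

Accept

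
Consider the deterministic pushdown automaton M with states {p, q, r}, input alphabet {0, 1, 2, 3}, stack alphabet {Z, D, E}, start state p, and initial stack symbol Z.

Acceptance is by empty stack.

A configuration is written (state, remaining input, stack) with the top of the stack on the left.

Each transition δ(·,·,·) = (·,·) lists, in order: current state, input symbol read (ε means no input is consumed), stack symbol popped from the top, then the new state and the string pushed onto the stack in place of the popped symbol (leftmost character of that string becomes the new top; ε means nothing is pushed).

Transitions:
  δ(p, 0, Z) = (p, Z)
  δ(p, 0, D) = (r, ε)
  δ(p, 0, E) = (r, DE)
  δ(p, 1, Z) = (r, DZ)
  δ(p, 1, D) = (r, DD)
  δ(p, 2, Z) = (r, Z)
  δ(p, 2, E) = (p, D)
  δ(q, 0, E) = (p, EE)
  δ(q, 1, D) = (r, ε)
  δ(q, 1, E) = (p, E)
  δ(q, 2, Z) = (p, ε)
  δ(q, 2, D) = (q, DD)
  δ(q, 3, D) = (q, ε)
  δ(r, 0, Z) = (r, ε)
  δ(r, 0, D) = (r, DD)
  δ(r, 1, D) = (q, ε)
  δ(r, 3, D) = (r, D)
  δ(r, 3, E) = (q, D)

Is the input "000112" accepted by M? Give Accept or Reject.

(p, 000112, Z)
  read 0, top Z: go to p, push Z → (p, 00112, Z)
  read 0, top Z: go to p, push Z → (p, 0112, Z)
  read 0, top Z: go to p, push Z → (p, 112, Z)
  read 1, top Z: go to r, push DZ → (r, 12, DZ)
  read 1, top D: go to q, push ε → (q, 2, Z)
  read 2, top Z: go to p, push ε → (p, ε, ε)
All input consumed and the stack is empty.

Accept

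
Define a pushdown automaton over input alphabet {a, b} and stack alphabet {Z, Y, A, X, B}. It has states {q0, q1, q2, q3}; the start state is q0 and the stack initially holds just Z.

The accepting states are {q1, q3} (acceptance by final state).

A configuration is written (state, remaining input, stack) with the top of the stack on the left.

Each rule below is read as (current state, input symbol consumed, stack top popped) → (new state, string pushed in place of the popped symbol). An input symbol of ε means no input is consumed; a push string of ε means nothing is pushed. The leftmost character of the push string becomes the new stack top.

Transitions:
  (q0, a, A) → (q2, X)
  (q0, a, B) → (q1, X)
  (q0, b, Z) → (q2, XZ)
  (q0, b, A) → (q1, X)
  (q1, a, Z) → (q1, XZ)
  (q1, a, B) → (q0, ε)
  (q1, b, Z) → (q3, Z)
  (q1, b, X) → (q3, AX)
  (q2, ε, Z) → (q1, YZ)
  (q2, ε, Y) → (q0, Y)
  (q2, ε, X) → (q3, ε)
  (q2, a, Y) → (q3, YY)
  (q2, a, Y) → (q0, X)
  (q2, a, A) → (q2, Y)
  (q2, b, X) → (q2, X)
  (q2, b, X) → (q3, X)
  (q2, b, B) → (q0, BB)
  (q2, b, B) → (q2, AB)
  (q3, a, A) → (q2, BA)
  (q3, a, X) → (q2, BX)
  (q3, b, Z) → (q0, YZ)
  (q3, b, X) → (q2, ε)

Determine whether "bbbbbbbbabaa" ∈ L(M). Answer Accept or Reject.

One accepting computation: (q0, bbbbbbbbabaa, Z) ⊢ (q2, bbbbbbbabaa, XZ) ⊢ (q2, bbbbbbabaa, XZ) ⊢ (q2, bbbbbabaa, XZ) ⊢ (q2, bbbbabaa, XZ) ⊢ (q2, bbbabaa, XZ) ⊢ (q2, bbabaa, XZ) ⊢ (q2, babaa, XZ) ⊢ (q3, abaa, XZ) ⊢ (q2, baa, BXZ) ⊢ (q2, aa, ABXZ) ⊢ (q2, a, YBXZ) ⊢ (q3, ε, YYBXZ)
All input consumed and state q3 ∈ F.

Accept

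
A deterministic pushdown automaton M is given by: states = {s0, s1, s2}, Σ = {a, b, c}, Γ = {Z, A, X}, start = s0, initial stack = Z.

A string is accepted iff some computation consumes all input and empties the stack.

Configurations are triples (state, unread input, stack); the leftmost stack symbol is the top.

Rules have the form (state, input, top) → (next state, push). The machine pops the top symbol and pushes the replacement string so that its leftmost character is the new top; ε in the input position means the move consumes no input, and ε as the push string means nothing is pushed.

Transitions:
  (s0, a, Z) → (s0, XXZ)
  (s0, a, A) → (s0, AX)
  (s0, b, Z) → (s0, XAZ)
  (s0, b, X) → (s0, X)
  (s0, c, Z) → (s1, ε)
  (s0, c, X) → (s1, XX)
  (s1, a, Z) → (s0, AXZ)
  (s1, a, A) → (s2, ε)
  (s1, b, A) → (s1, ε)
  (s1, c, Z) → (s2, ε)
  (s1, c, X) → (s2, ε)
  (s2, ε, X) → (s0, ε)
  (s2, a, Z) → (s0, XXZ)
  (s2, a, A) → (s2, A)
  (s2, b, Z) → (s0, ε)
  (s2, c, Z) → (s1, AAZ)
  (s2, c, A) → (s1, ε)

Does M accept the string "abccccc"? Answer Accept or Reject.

Accept

(s0, abccccc, Z)
  read a, top Z: go to s0, push XXZ → (s0, bccccc, XXZ)
  read b, top X: go to s0, push X → (s0, ccccc, XXZ)
  read c, top X: go to s1, push XX → (s1, cccc, XXXZ)
  read c, top X: go to s2, push ε → (s2, ccc, XXZ)
  ε-move, top X: go to s0, push ε → (s0, ccc, XZ)
  read c, top X: go to s1, push XX → (s1, cc, XXZ)
  read c, top X: go to s2, push ε → (s2, c, XZ)
  ε-move, top X: go to s0, push ε → (s0, c, Z)
  read c, top Z: go to s1, push ε → (s1, ε, ε)
All input consumed and the stack is empty.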